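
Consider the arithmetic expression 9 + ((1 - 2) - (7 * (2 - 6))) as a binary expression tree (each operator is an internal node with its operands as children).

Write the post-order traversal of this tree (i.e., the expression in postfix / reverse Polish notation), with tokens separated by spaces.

Post-order on an expression tree gives postfix notation: for each operator, emit left operand, right operand, then the operator.

9 1 2 - 7 2 6 - * - +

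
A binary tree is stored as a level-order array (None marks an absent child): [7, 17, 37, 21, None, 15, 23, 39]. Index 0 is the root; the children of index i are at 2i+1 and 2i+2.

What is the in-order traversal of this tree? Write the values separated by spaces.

39 21 17 7 15 37 23

In-order visits the left subtree, then the node, then the right subtree.
At 7: go left to 17.
  At 17: go left to 21.
    At 21: go left to 39.
      39 is a leaf — visit 39.
    Visit 21.
    At 21: no right child.
  Visit 17.
  At 17: no right child.
Visit 7.
At 7: go right to 37.
  At 37: go left to 15.
    15 is a leaf — visit 15.
  Visit 37.
  At 37: go right to 23.
    23 is a leaf — visit 23.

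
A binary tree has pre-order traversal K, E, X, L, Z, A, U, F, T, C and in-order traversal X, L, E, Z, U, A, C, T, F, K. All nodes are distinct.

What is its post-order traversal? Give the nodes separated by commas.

L, X, U, C, T, F, A, Z, E, K

The first element of pre-order is the root; it splits in-order into left and right subtrees.
Root K: left subtree has 9 nodes {X, L, E, Z, U, A, C, T, F}, right has 0 { }.
  Root E: left subtree has 2 nodes {X, L}, right has 6 {Z, U, A, C, T, F}.
    Root X: left subtree has 0 nodes { }, right has 1 {L}.
    Root Z: left subtree has 0 nodes { }, right has 5 {U, A, C, T, F}.
      Root A: left subtree has 1 node {U}, right has 3 {C, T, F}.
        Root F: left subtree has 2 nodes {C, T}, right has 0 { }.
          Root T: left subtree has 1 node {C}, right has 0 { }.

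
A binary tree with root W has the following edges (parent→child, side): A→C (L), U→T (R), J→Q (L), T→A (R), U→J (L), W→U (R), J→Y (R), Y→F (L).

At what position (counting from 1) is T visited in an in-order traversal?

In-order visits the left subtree, then the node, then the right subtree.
At W: no left child.
Visit W.
At W: go right to U.
  At U: go left to J.
    At J: go left to Q.
      Q is a leaf — visit Q.
    Visit J.
    At J: go right to Y.
      At Y: go left to F.
        F is a leaf — visit F.
      Visit Y.
      At Y: no right child.
  Visit U.
  At U: go right to T.
    At T: no left child.
    Visit T.
    At T: go right to A.
      At A: go left to C.
        C is a leaf — visit C.
      Visit A.
      At A: no right child.
Full in-order sequence: W, Q, J, F, Y, U, T, C, A.

7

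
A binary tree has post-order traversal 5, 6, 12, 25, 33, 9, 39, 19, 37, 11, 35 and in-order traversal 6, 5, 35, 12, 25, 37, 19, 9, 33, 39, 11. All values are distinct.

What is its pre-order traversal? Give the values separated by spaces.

35 6 5 11 37 25 12 19 39 9 33

The last element of post-order is the root; it splits in-order into left and right subtrees.
Root 35: left subtree has 2 nodes {6, 5}, right has 8 {12, 25, 37, 19, 9, 33, 39, 11}.
  Root 6: left subtree has 0 nodes { }, right has 1 {5}.
  Root 11: left subtree has 7 nodes {12, 25, 37, 19, 9, 33, 39}, right has 0 { }.
    Root 37: left subtree has 2 nodes {12, 25}, right has 4 {19, 9, 33, 39}.
      Root 25: left subtree has 1 node {12}, right has 0 { }.
      Root 19: left subtree has 0 nodes { }, right has 3 {9, 33, 39}.
        Root 39: left subtree has 2 nodes {9, 33}, right has 0 { }.
          Root 9: left subtree has 0 nodes { }, right has 1 {33}.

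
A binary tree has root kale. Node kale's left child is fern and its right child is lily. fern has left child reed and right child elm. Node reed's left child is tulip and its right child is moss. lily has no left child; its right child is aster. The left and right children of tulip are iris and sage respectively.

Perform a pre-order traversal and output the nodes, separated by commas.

kale, fern, reed, tulip, iris, sage, moss, elm, lily, aster

Pre-order visits the node, then its left subtree, then its right subtree.
Visit kale.
At kale: go left to fern.
  Visit fern.
  At fern: go left to reed.
    Visit reed.
    At reed: go left to tulip.
      Visit tulip.
      At tulip: go left to iris.
        iris is a leaf — visit iris.
      At tulip: go right to sage.
        sage is a leaf — visit sage.
    At reed: go right to moss.
      moss is a leaf — visit moss.
  At fern: go right to elm.
    elm is a leaf — visit elm.
At kale: go right to lily.
  Visit lily.
  At lily: no left child.
  At lily: go right to aster.
    aster is a leaf — visit aster.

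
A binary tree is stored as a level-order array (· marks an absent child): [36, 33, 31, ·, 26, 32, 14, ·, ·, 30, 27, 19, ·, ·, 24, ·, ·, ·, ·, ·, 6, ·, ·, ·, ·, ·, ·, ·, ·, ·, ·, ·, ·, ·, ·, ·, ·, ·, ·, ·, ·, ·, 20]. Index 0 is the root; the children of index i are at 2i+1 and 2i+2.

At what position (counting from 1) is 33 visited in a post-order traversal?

Post-order visits the left subtree, then the right subtree, then the node.
At 36: go left to 33.
  At 33: no left child.
  At 33: go right to 26.
    At 26: go left to 30.
      At 30: no left child.
      At 30: go right to 6.
        At 6: no left child.
        At 6: go right to 20.
          20 is a leaf — visit 20.
        Visit 6.
      Visit 30.
    At 26: go right to 27.
      27 is a leaf — visit 27.
    Visit 26.
  Visit 33.
At 36: go right to 31.
  At 31: go left to 32.
    At 32: go left to 19.
      19 is a leaf — visit 19.
    At 32: no right child.
    Visit 32.
  At 31: go right to 14.
    At 14: no left child.
    At 14: go right to 24.
      24 is a leaf — visit 24.
    Visit 14.
  Visit 31.
Visit 36.
Full post-order sequence: 20, 6, 30, 27, 26, 33, 19, 32, 24, 14, 31, 36.

6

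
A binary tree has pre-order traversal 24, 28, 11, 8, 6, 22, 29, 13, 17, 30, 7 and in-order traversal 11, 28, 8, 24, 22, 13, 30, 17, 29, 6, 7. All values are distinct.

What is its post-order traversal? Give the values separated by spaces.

11 8 28 30 17 13 29 22 7 6 24

The first element of pre-order is the root; it splits in-order into left and right subtrees.
Root 24: left subtree has 3 nodes {11, 28, 8}, right has 7 {22, 13, 30, 17, 29, 6, 7}.
  Root 28: left subtree has 1 node {11}, right has 1 {8}.
  Root 6: left subtree has 5 nodes {22, 13, 30, 17, 29}, right has 1 {7}.
    Root 22: left subtree has 0 nodes { }, right has 4 {13, 30, 17, 29}.
      Root 29: left subtree has 3 nodes {13, 30, 17}, right has 0 { }.
        Root 13: left subtree has 0 nodes { }, right has 2 {30, 17}.
          Root 17: left subtree has 1 node {30}, right has 0 { }.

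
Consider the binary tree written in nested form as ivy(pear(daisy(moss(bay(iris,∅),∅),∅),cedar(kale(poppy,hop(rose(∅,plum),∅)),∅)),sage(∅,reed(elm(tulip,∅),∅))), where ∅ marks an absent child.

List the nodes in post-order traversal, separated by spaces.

Post-order visits the left subtree, then the right subtree, then the node.
At ivy: go left to pear.
  At pear: go left to daisy.
    At daisy: go left to moss.
      At moss: go left to bay.
        At bay: go left to iris.
          iris is a leaf — visit iris.
        At bay: no right child.
        Visit bay.
      At moss: no right child.
      Visit moss.
    At daisy: no right child.
    Visit daisy.
  At pear: go right to cedar.
    At cedar: go left to kale.
      At kale: go left to poppy.
        poppy is a leaf — visit poppy.
      At kale: go right to hop.
        At hop: go left to rose.
          At rose: no left child.
          At rose: go right to plum.
            plum is a leaf — visit plum.
          Visit rose.
        At hop: no right child.
        Visit hop.
      Visit kale.
    At cedar: no right child.
    Visit cedar.
  Visit pear.
At ivy: go right to sage.
  At sage: no left child.
  At sage: go right to reed.
    At reed: go left to elm.
      At elm: go left to tulip.
        tulip is a leaf — visit tulip.
      At elm: no right child.
      Visit elm.
    At reed: no right child.
    Visit reed.
  Visit sage.
Visit ivy.

iris bay moss daisy poppy plum rose hop kale cedar pear tulip elm reed sage ivy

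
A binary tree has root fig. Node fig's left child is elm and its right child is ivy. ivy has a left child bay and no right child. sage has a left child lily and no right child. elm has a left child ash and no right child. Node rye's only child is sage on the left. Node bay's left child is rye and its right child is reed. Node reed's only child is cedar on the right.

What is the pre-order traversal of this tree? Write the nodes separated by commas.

Pre-order visits the node, then its left subtree, then its right subtree.
Visit fig.
At fig: go left to elm.
  Visit elm.
  At elm: go left to ash.
    ash is a leaf — visit ash.
  At elm: no right child.
At fig: go right to ivy.
  Visit ivy.
  At ivy: go left to bay.
    Visit bay.
    At bay: go left to rye.
      Visit rye.
      At rye: go left to sage.
        Visit sage.
        At sage: go left to lily.
          lily is a leaf — visit lily.
        At sage: no right child.
      At rye: no right child.
    At bay: go right to reed.
      Visit reed.
      At reed: no left child.
      At reed: go right to cedar.
        cedar is a leaf — visit cedar.
  At ivy: no right child.

fig, elm, ash, ivy, bay, rye, sage, lily, reed, cedar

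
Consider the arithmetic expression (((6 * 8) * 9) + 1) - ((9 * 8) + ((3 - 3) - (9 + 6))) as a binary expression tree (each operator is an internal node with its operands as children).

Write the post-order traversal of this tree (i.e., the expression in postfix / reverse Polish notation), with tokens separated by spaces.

6 8 * 9 * 1 + 9 8 * 3 3 - 9 6 + - + -

Post-order on an expression tree gives postfix notation: for each operator, emit left operand, right operand, then the operator.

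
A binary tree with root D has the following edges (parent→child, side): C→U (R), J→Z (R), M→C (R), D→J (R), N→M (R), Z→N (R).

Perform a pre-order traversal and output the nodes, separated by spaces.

D J Z N M C U

Pre-order visits the node, then its left subtree, then its right subtree.
Visit D.
At D: no left child.
At D: go right to J.
  Visit J.
  At J: no left child.
  At J: go right to Z.
    Visit Z.
    At Z: no left child.
    At Z: go right to N.
      Visit N.
      At N: no left child.
      At N: go right to M.
        Visit M.
        At M: no left child.
        At M: go right to C.
          Visit C.
          At C: no left child.
          At C: go right to U.
            U is a leaf — visit U.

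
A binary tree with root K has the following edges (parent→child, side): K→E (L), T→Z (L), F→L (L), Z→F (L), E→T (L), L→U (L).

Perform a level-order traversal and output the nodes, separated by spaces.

Level-order visits nodes level by level from the root, left to right within each level.
Level 0: K
Level 1: E
Level 2: T
Level 3: Z
Level 4: F
Level 5: L
Level 6: U

K E T Z F L U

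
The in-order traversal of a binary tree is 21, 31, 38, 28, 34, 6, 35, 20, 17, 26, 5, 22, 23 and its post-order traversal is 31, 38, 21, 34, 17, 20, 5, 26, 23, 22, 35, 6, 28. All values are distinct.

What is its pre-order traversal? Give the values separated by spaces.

The last element of post-order is the root; it splits in-order into left and right subtrees.
Root 28: left subtree has 3 nodes {21, 31, 38}, right has 9 {34, 6, 35, 20, 17, 26, 5, 22, 23}.
  Root 21: left subtree has 0 nodes { }, right has 2 {31, 38}.
    Root 38: left subtree has 1 node {31}, right has 0 { }.
  Root 6: left subtree has 1 node {34}, right has 7 {35, 20, 17, 26, 5, 22, 23}.
    Root 35: left subtree has 0 nodes { }, right has 6 {20, 17, 26, 5, 22, 23}.
      Root 22: left subtree has 4 nodes {20, 17, 26, 5}, right has 1 {23}.
        Root 26: left subtree has 2 nodes {20, 17}, right has 1 {5}.
          Root 20: left subtree has 0 nodes { }, right has 1 {17}.

28 21 38 31 6 34 35 22 26 20 17 5 23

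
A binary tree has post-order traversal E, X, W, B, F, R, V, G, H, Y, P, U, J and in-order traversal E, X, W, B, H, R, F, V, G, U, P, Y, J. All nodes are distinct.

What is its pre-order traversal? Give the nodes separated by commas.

J, U, H, B, W, X, E, G, V, R, F, P, Y

The last element of post-order is the root; it splits in-order into left and right subtrees.
Root J: left subtree has 12 nodes {E, X, W, B, H, R, F, V, G, U, P, Y}, right has 0 { }.
  Root U: left subtree has 9 nodes {E, X, W, B, H, R, F, V, G}, right has 2 {P, Y}.
    Root H: left subtree has 4 nodes {E, X, W, B}, right has 4 {R, F, V, G}.
      Root B: left subtree has 3 nodes {E, X, W}, right has 0 { }.
        Root W: left subtree has 2 nodes {E, X}, right has 0 { }.
          Root X: left subtree has 1 node {E}, right has 0 { }.
      Root G: left subtree has 3 nodes {R, F, V}, right has 0 { }.
        Root V: left subtree has 2 nodes {R, F}, right has 0 { }.
          Root R: left subtree has 0 nodes { }, right has 1 {F}.
    Root P: left subtree has 0 nodes { }, right has 1 {Y}.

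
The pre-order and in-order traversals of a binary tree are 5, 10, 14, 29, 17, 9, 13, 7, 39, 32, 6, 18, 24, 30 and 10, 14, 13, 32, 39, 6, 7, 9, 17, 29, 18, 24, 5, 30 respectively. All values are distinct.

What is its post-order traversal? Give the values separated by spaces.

32 6 39 7 13 9 17 24 18 29 14 10 30 5

The first element of pre-order is the root; it splits in-order into left and right subtrees.
Root 5: left subtree has 12 nodes {10, 14, 13, 32, 39, 6, 7, 9, 17, 29, 18, 24}, right has 1 {30}.
  Root 10: left subtree has 0 nodes { }, right has 11 {14, 13, 32, 39, 6, 7, 9, 17, 29, 18, 24}.
    Root 14: left subtree has 0 nodes { }, right has 10 {13, 32, 39, 6, 7, 9, 17, 29, 18, 24}.
      Root 29: left subtree has 7 nodes {13, 32, 39, 6, 7, 9, 17}, right has 2 {18, 24}.
        Root 17: left subtree has 6 nodes {13, 32, 39, 6, 7, 9}, right has 0 { }.
          Root 9: left subtree has 5 nodes {13, 32, 39, 6, 7}, right has 0 { }.
            Root 13: left subtree has 0 nodes { }, right has 4 {32, 39, 6, 7}.
              Root 7: left subtree has 3 nodes {32, 39, 6}, right has 0 { }.
                Root 39: left subtree has 1 node {32}, right has 1 {6}.
        Root 18: left subtree has 0 nodes { }, right has 1 {24}.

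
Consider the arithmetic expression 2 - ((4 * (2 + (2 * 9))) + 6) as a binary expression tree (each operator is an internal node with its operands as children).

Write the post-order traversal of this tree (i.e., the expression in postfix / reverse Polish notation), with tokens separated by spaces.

Post-order on an expression tree gives postfix notation: for each operator, emit left operand, right operand, then the operator.

2 4 2 2 9 * + * 6 + -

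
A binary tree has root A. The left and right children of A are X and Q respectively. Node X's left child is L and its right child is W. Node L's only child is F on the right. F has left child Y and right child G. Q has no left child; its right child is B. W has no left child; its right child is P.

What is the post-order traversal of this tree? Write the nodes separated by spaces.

Y G F L P W X B Q A

Post-order visits the left subtree, then the right subtree, then the node.
At A: go left to X.
  At X: go left to L.
    At L: no left child.
    At L: go right to F.
      At F: go left to Y.
        Y is a leaf — visit Y.
      At F: go right to G.
        G is a leaf — visit G.
      Visit F.
    Visit L.
  At X: go right to W.
    At W: no left child.
    At W: go right to P.
      P is a leaf — visit P.
    Visit W.
  Visit X.
At A: go right to Q.
  At Q: no left child.
  At Q: go right to B.
    B is a leaf — visit B.
  Visit Q.
Visit A.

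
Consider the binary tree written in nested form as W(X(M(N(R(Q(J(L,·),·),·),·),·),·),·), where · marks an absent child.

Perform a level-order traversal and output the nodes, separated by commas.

Level-order visits nodes level by level from the root, left to right within each level.
Level 0: W
Level 1: X
Level 2: M
Level 3: N
Level 4: R
Level 5: Q
Level 6: J
Level 7: L

W, X, M, N, R, Q, J, L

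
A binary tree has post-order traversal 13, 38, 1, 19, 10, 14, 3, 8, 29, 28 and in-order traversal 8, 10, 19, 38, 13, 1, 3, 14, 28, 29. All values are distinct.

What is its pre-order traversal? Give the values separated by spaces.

The last element of post-order is the root; it splits in-order into left and right subtrees.
Root 28: left subtree has 8 nodes {8, 10, 19, 38, 13, 1, 3, 14}, right has 1 {29}.
  Root 8: left subtree has 0 nodes { }, right has 7 {10, 19, 38, 13, 1, 3, 14}.
    Root 3: left subtree has 5 nodes {10, 19, 38, 13, 1}, right has 1 {14}.
      Root 10: left subtree has 0 nodes { }, right has 4 {19, 38, 13, 1}.
        Root 19: left subtree has 0 nodes { }, right has 3 {38, 13, 1}.
          Root 1: left subtree has 2 nodes {38, 13}, right has 0 { }.
            Root 38: left subtree has 0 nodes { }, right has 1 {13}.

28 8 3 10 19 1 38 13 14 29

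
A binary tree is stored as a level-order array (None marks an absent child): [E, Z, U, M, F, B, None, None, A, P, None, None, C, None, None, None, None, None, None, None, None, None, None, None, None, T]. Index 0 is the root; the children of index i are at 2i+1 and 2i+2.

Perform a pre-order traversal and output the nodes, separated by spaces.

E Z M A F P U B C T

Pre-order visits the node, then its left subtree, then its right subtree.
Visit E.
At E: go left to Z.
  Visit Z.
  At Z: go left to M.
    Visit M.
    At M: no left child.
    At M: go right to A.
      A is a leaf — visit A.
  At Z: go right to F.
    Visit F.
    At F: go left to P.
      P is a leaf — visit P.
    At F: no right child.
At E: go right to U.
  Visit U.
  At U: go left to B.
    Visit B.
    At B: no left child.
    At B: go right to C.
      Visit C.
      At C: go left to T.
        T is a leaf — visit T.
      At C: no right child.
  At U: no right child.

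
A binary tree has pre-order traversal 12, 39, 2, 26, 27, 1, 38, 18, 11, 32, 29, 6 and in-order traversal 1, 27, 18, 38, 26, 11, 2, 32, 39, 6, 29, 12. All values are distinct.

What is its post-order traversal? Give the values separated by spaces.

1 18 38 27 11 26 32 2 6 29 39 12

The first element of pre-order is the root; it splits in-order into left and right subtrees.
Root 12: left subtree has 11 nodes {1, 27, 18, 38, 26, 11, 2, 32, 39, 6, 29}, right has 0 { }.
  Root 39: left subtree has 8 nodes {1, 27, 18, 38, 26, 11, 2, 32}, right has 2 {6, 29}.
    Root 2: left subtree has 6 nodes {1, 27, 18, 38, 26, 11}, right has 1 {32}.
      Root 26: left subtree has 4 nodes {1, 27, 18, 38}, right has 1 {11}.
        Root 27: left subtree has 1 node {1}, right has 2 {18, 38}.
          Root 38: left subtree has 1 node {18}, right has 0 { }.
    Root 29: left subtree has 1 node {6}, right has 0 { }.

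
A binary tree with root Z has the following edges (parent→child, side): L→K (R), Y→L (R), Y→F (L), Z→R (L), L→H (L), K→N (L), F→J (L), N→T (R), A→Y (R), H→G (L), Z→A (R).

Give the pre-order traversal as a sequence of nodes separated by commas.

Z, R, A, Y, F, J, L, H, G, K, N, T

Pre-order visits the node, then its left subtree, then its right subtree.
Visit Z.
At Z: go left to R.
  R is a leaf — visit R.
At Z: go right to A.
  Visit A.
  At A: no left child.
  At A: go right to Y.
    Visit Y.
    At Y: go left to F.
      Visit F.
      At F: go left to J.
        J is a leaf — visit J.
      At F: no right child.
    At Y: go right to L.
      Visit L.
      At L: go left to H.
        Visit H.
        At H: go left to G.
          G is a leaf — visit G.
        At H: no right child.
      At L: go right to K.
        Visit K.
        At K: go left to N.
          Visit N.
          At N: no left child.
          At N: go right to T.
            T is a leaf — visit T.
        At K: no right child.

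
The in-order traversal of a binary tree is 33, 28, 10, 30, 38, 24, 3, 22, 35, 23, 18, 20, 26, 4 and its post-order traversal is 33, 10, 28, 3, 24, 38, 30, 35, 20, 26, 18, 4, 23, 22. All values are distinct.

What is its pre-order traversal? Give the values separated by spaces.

The last element of post-order is the root; it splits in-order into left and right subtrees.
Root 22: left subtree has 7 nodes {33, 28, 10, 30, 38, 24, 3}, right has 6 {35, 23, 18, 20, 26, 4}.
  Root 30: left subtree has 3 nodes {33, 28, 10}, right has 3 {38, 24, 3}.
    Root 28: left subtree has 1 node {33}, right has 1 {10}.
    Root 38: left subtree has 0 nodes { }, right has 2 {24, 3}.
      Root 24: left subtree has 0 nodes { }, right has 1 {3}.
  Root 23: left subtree has 1 node {35}, right has 4 {18, 20, 26, 4}.
    Root 4: left subtree has 3 nodes {18, 20, 26}, right has 0 { }.
      Root 18: left subtree has 0 nodes { }, right has 2 {20, 26}.
        Root 26: left subtree has 1 node {20}, right has 0 { }.

22 30 28 33 10 38 24 3 23 35 4 18 26 20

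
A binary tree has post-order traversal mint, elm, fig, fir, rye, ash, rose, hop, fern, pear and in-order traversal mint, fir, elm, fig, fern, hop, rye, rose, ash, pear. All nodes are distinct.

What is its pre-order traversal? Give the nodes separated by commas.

The last element of post-order is the root; it splits in-order into left and right subtrees.
Root pear: left subtree has 9 nodes {mint, fir, elm, fig, fern, hop, rye, rose, ash}, right has 0 { }.
  Root fern: left subtree has 4 nodes {mint, fir, elm, fig}, right has 4 {hop, rye, rose, ash}.
    Root fir: left subtree has 1 node {mint}, right has 2 {elm, fig}.
      Root fig: left subtree has 1 node {elm}, right has 0 { }.
    Root hop: left subtree has 0 nodes { }, right has 3 {rye, rose, ash}.
      Root rose: left subtree has 1 node {rye}, right has 1 {ash}.

pear, fern, fir, mint, fig, elm, hop, rose, rye, ash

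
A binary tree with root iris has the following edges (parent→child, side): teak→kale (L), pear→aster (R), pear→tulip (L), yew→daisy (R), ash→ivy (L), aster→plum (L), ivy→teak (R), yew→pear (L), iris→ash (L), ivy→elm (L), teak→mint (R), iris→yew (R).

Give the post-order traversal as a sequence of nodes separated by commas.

elm, kale, mint, teak, ivy, ash, tulip, plum, aster, pear, daisy, yew, iris

Post-order visits the left subtree, then the right subtree, then the node.
At iris: go left to ash.
  At ash: go left to ivy.
    At ivy: go left to elm.
      elm is a leaf — visit elm.
    At ivy: go right to teak.
      At teak: go left to kale.
        kale is a leaf — visit kale.
      At teak: go right to mint.
        mint is a leaf — visit mint.
      Visit teak.
    Visit ivy.
  At ash: no right child.
  Visit ash.
At iris: go right to yew.
  At yew: go left to pear.
    At pear: go left to tulip.
      tulip is a leaf — visit tulip.
    At pear: go right to aster.
      At aster: go left to plum.
        plum is a leaf — visit plum.
      At aster: no right child.
      Visit aster.
    Visit pear.
  At yew: go right to daisy.
    daisy is a leaf — visit daisy.
  Visit yew.
Visit iris.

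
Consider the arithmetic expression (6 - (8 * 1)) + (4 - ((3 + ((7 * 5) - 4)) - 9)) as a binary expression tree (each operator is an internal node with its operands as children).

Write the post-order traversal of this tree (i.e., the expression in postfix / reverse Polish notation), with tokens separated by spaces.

Post-order on an expression tree gives postfix notation: for each operator, emit left operand, right operand, then the operator.

6 8 1 * - 4 3 7 5 * 4 - + 9 - - +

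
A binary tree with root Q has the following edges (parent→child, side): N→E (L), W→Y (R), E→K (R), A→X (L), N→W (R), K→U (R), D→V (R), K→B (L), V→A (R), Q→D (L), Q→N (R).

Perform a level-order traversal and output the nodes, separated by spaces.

Q D N V E W A K Y X B U

Level-order visits nodes level by level from the root, left to right within each level.
Level 0: Q
Level 1: D, N
Level 2: V, E, W
Level 3: A, K, Y
Level 4: X, B, U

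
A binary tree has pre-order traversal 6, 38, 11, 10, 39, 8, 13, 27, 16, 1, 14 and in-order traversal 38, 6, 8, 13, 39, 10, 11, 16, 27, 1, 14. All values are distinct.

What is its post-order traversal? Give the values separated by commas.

38, 13, 8, 39, 10, 16, 14, 1, 27, 11, 6

The first element of pre-order is the root; it splits in-order into left and right subtrees.
Root 6: left subtree has 1 node {38}, right has 9 {8, 13, 39, 10, 11, 16, 27, 1, 14}.
  Root 11: left subtree has 4 nodes {8, 13, 39, 10}, right has 4 {16, 27, 1, 14}.
    Root 10: left subtree has 3 nodes {8, 13, 39}, right has 0 { }.
      Root 39: left subtree has 2 nodes {8, 13}, right has 0 { }.
        Root 8: left subtree has 0 nodes { }, right has 1 {13}.
    Root 27: left subtree has 1 node {16}, right has 2 {1, 14}.
      Root 1: left subtree has 0 nodes { }, right has 1 {14}.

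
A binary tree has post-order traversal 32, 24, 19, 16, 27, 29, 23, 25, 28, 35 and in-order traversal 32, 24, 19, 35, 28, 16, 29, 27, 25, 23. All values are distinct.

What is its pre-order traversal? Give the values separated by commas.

The last element of post-order is the root; it splits in-order into left and right subtrees.
Root 35: left subtree has 3 nodes {32, 24, 19}, right has 6 {28, 16, 29, 27, 25, 23}.
  Root 19: left subtree has 2 nodes {32, 24}, right has 0 { }.
    Root 24: left subtree has 1 node {32}, right has 0 { }.
  Root 28: left subtree has 0 nodes { }, right has 5 {16, 29, 27, 25, 23}.
    Root 25: left subtree has 3 nodes {16, 29, 27}, right has 1 {23}.
      Root 29: left subtree has 1 node {16}, right has 1 {27}.

35, 19, 24, 32, 28, 25, 29, 16, 27, 23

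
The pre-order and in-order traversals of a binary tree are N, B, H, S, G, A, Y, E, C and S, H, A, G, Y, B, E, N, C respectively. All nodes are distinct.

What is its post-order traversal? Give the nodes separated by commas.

The first element of pre-order is the root; it splits in-order into left and right subtrees.
Root N: left subtree has 7 nodes {S, H, A, G, Y, B, E}, right has 1 {C}.
  Root B: left subtree has 5 nodes {S, H, A, G, Y}, right has 1 {E}.
    Root H: left subtree has 1 node {S}, right has 3 {A, G, Y}.
      Root G: left subtree has 1 node {A}, right has 1 {Y}.

S, A, Y, G, H, E, B, C, N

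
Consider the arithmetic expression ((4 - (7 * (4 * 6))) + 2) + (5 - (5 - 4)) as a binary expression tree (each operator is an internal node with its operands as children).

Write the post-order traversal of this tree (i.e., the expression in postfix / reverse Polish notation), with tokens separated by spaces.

Post-order on an expression tree gives postfix notation: for each operator, emit left operand, right operand, then the operator.

4 7 4 6 * * - 2 + 5 5 4 - - +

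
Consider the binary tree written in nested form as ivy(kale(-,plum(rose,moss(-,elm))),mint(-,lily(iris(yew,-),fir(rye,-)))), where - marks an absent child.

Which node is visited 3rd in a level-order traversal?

mint

Level-order visits nodes level by level from the root, left to right within each level.
Level 0: ivy
Level 1: kale, mint
Level 2: plum, lily
Level 3: rose, moss, iris, fir
Level 4: elm, yew, rye
Full level-order sequence: ivy, kale, mint, plum, lily, rose, moss, iris, fir, elm, yew, rye.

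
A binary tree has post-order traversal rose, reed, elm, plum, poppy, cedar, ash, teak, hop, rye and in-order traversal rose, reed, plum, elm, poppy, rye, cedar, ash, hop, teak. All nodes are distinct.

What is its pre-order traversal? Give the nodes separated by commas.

The last element of post-order is the root; it splits in-order into left and right subtrees.
Root rye: left subtree has 5 nodes {rose, reed, plum, elm, poppy}, right has 4 {cedar, ash, hop, teak}.
  Root poppy: left subtree has 4 nodes {rose, reed, plum, elm}, right has 0 { }.
    Root plum: left subtree has 2 nodes {rose, reed}, right has 1 {elm}.
      Root reed: left subtree has 1 node {rose}, right has 0 { }.
  Root hop: left subtree has 2 nodes {cedar, ash}, right has 1 {teak}.
    Root ash: left subtree has 1 node {cedar}, right has 0 { }.

rye, poppy, plum, reed, rose, elm, hop, ash, cedar, teak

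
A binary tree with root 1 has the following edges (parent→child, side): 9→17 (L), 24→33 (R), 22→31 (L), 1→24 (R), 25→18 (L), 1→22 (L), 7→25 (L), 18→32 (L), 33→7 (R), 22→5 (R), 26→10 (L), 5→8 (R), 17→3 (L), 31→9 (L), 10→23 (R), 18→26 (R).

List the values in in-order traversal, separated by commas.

3, 17, 9, 31, 22, 5, 8, 1, 24, 33, 32, 18, 10, 23, 26, 25, 7

In-order visits the left subtree, then the node, then the right subtree.
At 1: go left to 22.
  At 22: go left to 31.
    At 31: go left to 9.
      At 9: go left to 17.
        At 17: go left to 3.
          3 is a leaf — visit 3.
        Visit 17.
        At 17: no right child.
      Visit 9.
      At 9: no right child.
    Visit 31.
    At 31: no right child.
  Visit 22.
  At 22: go right to 5.
    At 5: no left child.
    Visit 5.
    At 5: go right to 8.
      8 is a leaf — visit 8.
Visit 1.
At 1: go right to 24.
  At 24: no left child.
  Visit 24.
  At 24: go right to 33.
    At 33: no left child.
    Visit 33.
    At 33: go right to 7.
      At 7: go left to 25.
        At 25: go left to 18.
          At 18: go left to 32.
            32 is a leaf — visit 32.
          Visit 18.
          At 18: go right to 26.
            At 26: go left to 10.
              At 10: no left child.
              Visit 10.
              At 10: go right to 23.
                23 is a leaf — visit 23.
            Visit 26.
            At 26: no right child.
        Visit 25.
        At 25: no right child.
      Visit 7.
      At 7: no right child.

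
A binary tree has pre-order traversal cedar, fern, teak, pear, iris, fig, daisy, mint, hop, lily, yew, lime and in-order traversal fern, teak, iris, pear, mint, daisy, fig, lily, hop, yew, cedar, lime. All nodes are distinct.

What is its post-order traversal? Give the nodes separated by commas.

The first element of pre-order is the root; it splits in-order into left and right subtrees.
Root cedar: left subtree has 10 nodes {fern, teak, iris, pear, mint, daisy, fig, lily, hop, yew}, right has 1 {lime}.
  Root fern: left subtree has 0 nodes { }, right has 9 {teak, iris, pear, mint, daisy, fig, lily, hop, yew}.
    Root teak: left subtree has 0 nodes { }, right has 8 {iris, pear, mint, daisy, fig, lily, hop, yew}.
      Root pear: left subtree has 1 node {iris}, right has 6 {mint, daisy, fig, lily, hop, yew}.
        Root fig: left subtree has 2 nodes {mint, daisy}, right has 3 {lily, hop, yew}.
          Root daisy: left subtree has 1 node {mint}, right has 0 { }.
          Root hop: left subtree has 1 node {lily}, right has 1 {yew}.

iris, mint, daisy, lily, yew, hop, fig, pear, teak, fern, lime, cedar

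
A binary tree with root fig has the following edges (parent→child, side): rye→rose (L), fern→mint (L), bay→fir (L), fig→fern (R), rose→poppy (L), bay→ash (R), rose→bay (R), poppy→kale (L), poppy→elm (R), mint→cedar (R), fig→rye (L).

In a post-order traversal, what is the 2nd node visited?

Post-order visits the left subtree, then the right subtree, then the node.
At fig: go left to rye.
  At rye: go left to rose.
    At rose: go left to poppy.
      At poppy: go left to kale.
        kale is a leaf — visit kale.
      At poppy: go right to elm.
        elm is a leaf — visit elm.
      Visit poppy.
    At rose: go right to bay.
      At bay: go left to fir.
        fir is a leaf — visit fir.
      At bay: go right to ash.
        ash is a leaf — visit ash.
      Visit bay.
    Visit rose.
  At rye: no right child.
  Visit rye.
At fig: go right to fern.
  At fern: go left to mint.
    At mint: no left child.
    At mint: go right to cedar.
      cedar is a leaf — visit cedar.
    Visit mint.
  At fern: no right child.
  Visit fern.
Visit fig.
Full post-order sequence: kale, elm, poppy, fir, ash, bay, rose, rye, cedar, mint, fern, fig.

elm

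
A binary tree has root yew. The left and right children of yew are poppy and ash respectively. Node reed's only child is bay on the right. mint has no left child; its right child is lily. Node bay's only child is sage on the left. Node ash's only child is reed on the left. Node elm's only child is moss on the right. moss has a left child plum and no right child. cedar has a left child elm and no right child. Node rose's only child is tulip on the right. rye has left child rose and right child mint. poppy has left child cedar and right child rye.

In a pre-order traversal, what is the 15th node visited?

Pre-order visits the node, then its left subtree, then its right subtree.
Visit yew.
At yew: go left to poppy.
  Visit poppy.
  At poppy: go left to cedar.
    Visit cedar.
    At cedar: go left to elm.
      Visit elm.
      At elm: no left child.
      At elm: go right to moss.
        Visit moss.
        At moss: go left to plum.
          plum is a leaf — visit plum.
        At moss: no right child.
    At cedar: no right child.
  At poppy: go right to rye.
    Visit rye.
    At rye: go left to rose.
      Visit rose.
      At rose: no left child.
      At rose: go right to tulip.
        tulip is a leaf — visit tulip.
    At rye: go right to mint.
      Visit mint.
      At mint: no left child.
      At mint: go right to lily.
        lily is a leaf — visit lily.
At yew: go right to ash.
  Visit ash.
  At ash: go left to reed.
    Visit reed.
    At reed: no left child.
    At reed: go right to bay.
      Visit bay.
      At bay: go left to sage.
        sage is a leaf — visit sage.
      At bay: no right child.
  At ash: no right child.
Full pre-order sequence: yew, poppy, cedar, elm, moss, plum, rye, rose, tulip, mint, lily, ash, reed, bay, sage.

sage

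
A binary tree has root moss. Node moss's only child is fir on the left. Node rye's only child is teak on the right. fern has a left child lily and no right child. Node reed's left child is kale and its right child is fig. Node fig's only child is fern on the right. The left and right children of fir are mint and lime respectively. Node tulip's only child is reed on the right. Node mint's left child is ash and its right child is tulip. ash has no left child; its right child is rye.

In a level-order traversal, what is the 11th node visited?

Level-order visits nodes level by level from the root, left to right within each level.
Level 0: moss
Level 1: fir
Level 2: mint, lime
Level 3: ash, tulip
Level 4: rye, reed
Level 5: teak, kale, fig
Level 6: fern
Level 7: lily
Full level-order sequence: moss, fir, mint, lime, ash, tulip, rye, reed, teak, kale, fig, fern, lily.

fig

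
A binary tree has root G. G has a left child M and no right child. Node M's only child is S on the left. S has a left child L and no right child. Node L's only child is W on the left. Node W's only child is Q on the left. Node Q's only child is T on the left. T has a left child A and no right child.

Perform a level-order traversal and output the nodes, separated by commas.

Level-order visits nodes level by level from the root, left to right within each level.
Level 0: G
Level 1: M
Level 2: S
Level 3: L
Level 4: W
Level 5: Q
Level 6: T
Level 7: A

G, M, S, L, W, Q, T, A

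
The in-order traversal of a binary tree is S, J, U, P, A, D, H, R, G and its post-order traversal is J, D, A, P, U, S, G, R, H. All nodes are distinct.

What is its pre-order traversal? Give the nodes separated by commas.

The last element of post-order is the root; it splits in-order into left and right subtrees.
Root H: left subtree has 6 nodes {S, J, U, P, A, D}, right has 2 {R, G}.
  Root S: left subtree has 0 nodes { }, right has 5 {J, U, P, A, D}.
    Root U: left subtree has 1 node {J}, right has 3 {P, A, D}.
      Root P: left subtree has 0 nodes { }, right has 2 {A, D}.
        Root A: left subtree has 0 nodes { }, right has 1 {D}.
  Root R: left subtree has 0 nodes { }, right has 1 {G}.

H, S, U, J, P, A, D, R, G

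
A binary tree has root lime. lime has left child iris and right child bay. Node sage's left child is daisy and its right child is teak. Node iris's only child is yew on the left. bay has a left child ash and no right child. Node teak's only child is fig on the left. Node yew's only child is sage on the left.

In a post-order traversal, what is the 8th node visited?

bay

Post-order visits the left subtree, then the right subtree, then the node.
At lime: go left to iris.
  At iris: go left to yew.
    At yew: go left to sage.
      At sage: go left to daisy.
        daisy is a leaf — visit daisy.
      At sage: go right to teak.
        At teak: go left to fig.
          fig is a leaf — visit fig.
        At teak: no right child.
        Visit teak.
      Visit sage.
    At yew: no right child.
    Visit yew.
  At iris: no right child.
  Visit iris.
At lime: go right to bay.
  At bay: go left to ash.
    ash is a leaf — visit ash.
  At bay: no right child.
  Visit bay.
Visit lime.
Full post-order sequence: daisy, fig, teak, sage, yew, iris, ash, bay, lime.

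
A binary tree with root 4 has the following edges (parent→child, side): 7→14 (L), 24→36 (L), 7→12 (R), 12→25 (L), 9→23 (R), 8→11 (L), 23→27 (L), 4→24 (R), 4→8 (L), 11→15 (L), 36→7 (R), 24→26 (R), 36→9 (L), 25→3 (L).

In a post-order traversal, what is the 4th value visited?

27

Post-order visits the left subtree, then the right subtree, then the node.
At 4: go left to 8.
  At 8: go left to 11.
    At 11: go left to 15.
      15 is a leaf — visit 15.
    At 11: no right child.
    Visit 11.
  At 8: no right child.
  Visit 8.
At 4: go right to 24.
  At 24: go left to 36.
    At 36: go left to 9.
      At 9: no left child.
      At 9: go right to 23.
        At 23: go left to 27.
          27 is a leaf — visit 27.
        At 23: no right child.
        Visit 23.
      Visit 9.
    At 36: go right to 7.
      At 7: go left to 14.
        14 is a leaf — visit 14.
      At 7: go right to 12.
        At 12: go left to 25.
          At 25: go left to 3.
            3 is a leaf — visit 3.
          At 25: no right child.
          Visit 25.
        At 12: no right child.
        Visit 12.
      Visit 7.
    Visit 36.
  At 24: go right to 26.
    26 is a leaf — visit 26.
  Visit 24.
Visit 4.
Full post-order sequence: 15, 11, 8, 27, 23, 9, 14, 3, 25, 12, 7, 36, 26, 24, 4.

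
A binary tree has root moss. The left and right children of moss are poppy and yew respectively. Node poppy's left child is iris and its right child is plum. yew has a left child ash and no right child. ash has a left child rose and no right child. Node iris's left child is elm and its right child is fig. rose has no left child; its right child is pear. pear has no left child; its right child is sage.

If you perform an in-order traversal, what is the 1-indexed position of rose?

In-order visits the left subtree, then the node, then the right subtree.
At moss: go left to poppy.
  At poppy: go left to iris.
    At iris: go left to elm.
      elm is a leaf — visit elm.
    Visit iris.
    At iris: go right to fig.
      fig is a leaf — visit fig.
  Visit poppy.
  At poppy: go right to plum.
    plum is a leaf — visit plum.
Visit moss.
At moss: go right to yew.
  At yew: go left to ash.
    At ash: go left to rose.
      At rose: no left child.
      Visit rose.
      At rose: go right to pear.
        At pear: no left child.
        Visit pear.
        At pear: go right to sage.
          sage is a leaf — visit sage.
    Visit ash.
    At ash: no right child.
  Visit yew.
  At yew: no right child.
Full in-order sequence: elm, iris, fig, poppy, plum, moss, rose, pear, sage, ash, yew.

7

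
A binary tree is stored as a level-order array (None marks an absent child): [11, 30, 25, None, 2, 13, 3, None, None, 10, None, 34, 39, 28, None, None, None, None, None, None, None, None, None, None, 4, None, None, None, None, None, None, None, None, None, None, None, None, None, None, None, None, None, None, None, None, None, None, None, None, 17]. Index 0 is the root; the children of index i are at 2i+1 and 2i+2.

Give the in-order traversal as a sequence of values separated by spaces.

In-order visits the left subtree, then the node, then the right subtree.
At 11: go left to 30.
  At 30: no left child.
  Visit 30.
  At 30: go right to 2.
    At 2: go left to 10.
      10 is a leaf — visit 10.
    Visit 2.
    At 2: no right child.
Visit 11.
At 11: go right to 25.
  At 25: go left to 13.
    At 13: go left to 34.
      At 34: no left child.
      Visit 34.
      At 34: go right to 4.
        At 4: go left to 17.
          17 is a leaf — visit 17.
        Visit 4.
        At 4: no right child.
    Visit 13.
    At 13: go right to 39.
      39 is a leaf — visit 39.
  Visit 25.
  At 25: go right to 3.
    At 3: go left to 28.
      28 is a leaf — visit 28.
    Visit 3.
    At 3: no right child.

30 10 2 11 34 17 4 13 39 25 28 3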